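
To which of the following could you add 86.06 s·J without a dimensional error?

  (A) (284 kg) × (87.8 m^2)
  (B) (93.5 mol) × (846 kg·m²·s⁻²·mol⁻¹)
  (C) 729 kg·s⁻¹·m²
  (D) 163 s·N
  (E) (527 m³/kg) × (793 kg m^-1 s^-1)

(C)

Reference: J·s = N·m·s = kg·m²·s⁻¹.
Each option:
  (A) [kg] · [m²] = kg·m²
  (B) [mol] · [kg·m²·s⁻²·mol⁻¹] = kg·m²·s⁻²
  (C) kg·m²·s⁻¹  ← same
  (D) N·s = kg·m·s⁻²·s = kg·m·s⁻¹
  (E) [kg⁻¹·m³] · [kg·m⁻¹·s⁻¹] = m²·s⁻¹
Only (C) matches kg·m²·s⁻¹.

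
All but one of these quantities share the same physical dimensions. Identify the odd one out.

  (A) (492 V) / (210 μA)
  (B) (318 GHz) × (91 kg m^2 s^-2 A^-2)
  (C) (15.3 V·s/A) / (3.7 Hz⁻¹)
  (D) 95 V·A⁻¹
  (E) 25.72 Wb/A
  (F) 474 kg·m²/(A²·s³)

Work out the base dimensions of each:
  (A) [kg·m²·s⁻³·A⁻¹] / [A] = kg·m²·s⁻³·A⁻²
  (B) [s⁻¹] · [kg·m²·s⁻²·A⁻²] = kg·m²·s⁻³·A⁻²
  (C) [kg·m²·s⁻²·A⁻²] / [s] = kg·m²·s⁻³·A⁻²
  (D) V·A⁻¹ = J·C⁻¹·A⁻¹ = kg·m²·s⁻³·A⁻²
  (E) Wb·A⁻¹ = V·s·A⁻¹ = kg·m²·s⁻²·A⁻²
  (F) kg·m²·s⁻³·A⁻²
All reduce to kg·m²·s⁻³·A⁻² except (E), which is kg·m²·s⁻²·A⁻².

(E)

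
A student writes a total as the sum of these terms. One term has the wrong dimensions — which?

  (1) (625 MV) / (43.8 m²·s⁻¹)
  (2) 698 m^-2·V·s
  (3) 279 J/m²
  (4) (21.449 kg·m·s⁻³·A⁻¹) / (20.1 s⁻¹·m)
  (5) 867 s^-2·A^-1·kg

(3)

In SI base units:
  (1) [kg·m²·s⁻³·A⁻¹] / [m²·s⁻¹] = kg·s⁻²·A⁻¹
  (2) V·s·m⁻² = J·C⁻¹·s·m⁻² = kg·s⁻²·A⁻¹
  (3) J·m⁻² = N·m·m⁻² = kg·s⁻²
  (4) [kg·m·s⁻³·A⁻¹] / [m·s⁻¹] = kg·s⁻²·A⁻¹
  (5) kg·s⁻²·A⁻¹
All reduce to kg·s⁻²·A⁻¹ except (3), which is kg·s⁻².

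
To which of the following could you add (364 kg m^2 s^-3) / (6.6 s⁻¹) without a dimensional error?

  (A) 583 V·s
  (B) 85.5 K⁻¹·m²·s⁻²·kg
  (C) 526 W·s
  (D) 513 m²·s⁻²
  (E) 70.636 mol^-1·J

Reference: [kg·m²·s⁻³] / [s⁻¹] = kg·m²·s⁻².
Each option:
  (A) V·s = J·C⁻¹·s = kg·m²·s⁻²·A⁻¹
  (B) kg·m²·s⁻²·K⁻¹
  (C) W·s = J·s⁻¹·s = kg·m²·s⁻²  ← same
  (D) m²·s⁻²
  (E) J·mol⁻¹ = N·m·mol⁻¹ = kg·m²·s⁻²·mol⁻¹
Only (C) matches kg·m²·s⁻².

(C)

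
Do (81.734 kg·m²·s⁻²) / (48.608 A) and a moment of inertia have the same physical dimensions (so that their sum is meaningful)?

Dimensions:
  (81.734 kg·m²·s⁻²) / (48.608 A):  [kg·m²·s⁻²] / [A] = kg·m²·s⁻²·A⁻¹
  a moment of inertia:  [moment of inertia] = kg·m²
kg·m²·s⁻²·A⁻¹ ≠ kg·m², so they cannot be added.

No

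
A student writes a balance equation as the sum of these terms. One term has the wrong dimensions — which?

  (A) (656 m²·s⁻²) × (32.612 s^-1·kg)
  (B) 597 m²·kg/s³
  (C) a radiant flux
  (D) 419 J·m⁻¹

(D)

Reduce each to base SI dimensions:
  (A) [m²·s⁻²] · [kg·s⁻¹] = kg·m²·s⁻³
  (B) kg·m²·s⁻³
  (C) [radiant flux] = kg·m²·s⁻³
  (D) J·m⁻¹ = N·m·m⁻¹ = kg·m·s⁻²
All reduce to kg·m²·s⁻³ except (D), which is kg·m·s⁻².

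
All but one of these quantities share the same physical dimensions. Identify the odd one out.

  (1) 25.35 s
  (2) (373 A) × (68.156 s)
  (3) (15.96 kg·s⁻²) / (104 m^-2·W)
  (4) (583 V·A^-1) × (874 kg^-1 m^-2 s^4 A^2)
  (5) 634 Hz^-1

Reduce each to base SI dimensions:
  (1) s
  (2) [A] · [s] = s·A
  (3) [kg·s⁻²] / [kg·s⁻³] = s
  (4) [kg·m²·s⁻³·A⁻²] · [kg⁻¹·m⁻²·s⁴·A²] = s
  (5) Hz⁻¹ = (s⁻¹)⁻¹ = s
All reduce to s except (2), which is s·A.

(2)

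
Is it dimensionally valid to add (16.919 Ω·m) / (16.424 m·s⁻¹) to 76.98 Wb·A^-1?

Yes

Work out the base dimensions of each:
  (16.919 Ω·m) / (16.424 m·s⁻¹):  [kg·m³·s⁻³·A⁻²] / [m·s⁻¹] = kg·m²·s⁻²·A⁻²
  76.98 Wb·A^-1:  Wb·A⁻¹ = V·s·A⁻¹ = kg·m²·s⁻²·A⁻²
Both are kg·m²·s⁻²·A⁻², so they have the same dimensions and can be added.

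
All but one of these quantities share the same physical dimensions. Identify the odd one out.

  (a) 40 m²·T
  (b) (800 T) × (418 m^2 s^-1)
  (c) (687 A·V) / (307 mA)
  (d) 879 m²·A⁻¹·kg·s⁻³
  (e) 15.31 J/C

Expand each in SI base units:
  (a) T·m² = Wb·m⁻²·m² = kg·m²·s⁻²·A⁻¹
  (b) [kg·s⁻²·A⁻¹] · [m²·s⁻¹] = kg·m²·s⁻³·A⁻¹
  (c) [kg·m²·s⁻³] / [A] = kg·m²·s⁻³·A⁻¹
  (d) kg·m²·s⁻³·A⁻¹
  (e) J·C⁻¹ = N·m·(s·A)⁻¹ = kg·m²·s⁻³·A⁻¹
All reduce to kg·m²·s⁻³·A⁻¹ except (a), which is kg·m²·s⁻²·A⁻¹.

(a)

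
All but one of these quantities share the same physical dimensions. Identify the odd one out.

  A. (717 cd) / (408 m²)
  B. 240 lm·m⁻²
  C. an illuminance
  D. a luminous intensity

Reduce each to base SI dimensions:
  A. [cd] / [m²] = m⁻²·cd
  B. lm·m⁻² = cd·m⁻² = m⁻²·cd
  C. [illuminance] = m⁻²·cd
  D. [luminous intensity] = cd
All reduce to m⁻²·cd except D., which is cd.

D.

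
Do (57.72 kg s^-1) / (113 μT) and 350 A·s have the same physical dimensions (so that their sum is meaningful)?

Yes

In SI base units:
  (57.72 kg s^-1) / (113 μT):  [kg·s⁻¹] / [kg·s⁻²·A⁻¹] = s·A
  350 A·s:  A·s = s·A
Both are s·A, so they have the same dimensions and can be added.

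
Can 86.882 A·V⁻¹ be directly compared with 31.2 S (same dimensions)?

Yes

Reduce each to base SI dimensions:
  86.882 A·V⁻¹:  A·V⁻¹ = A·(J·C⁻¹)⁻¹ = kg⁻¹·m⁻²·s³·A²
  31.2 S:  S = Ω⁻¹ = kg⁻¹·m⁻²·s³·A²
Both are kg⁻¹·m⁻²·s³·A², so they have the same dimensions and can be added.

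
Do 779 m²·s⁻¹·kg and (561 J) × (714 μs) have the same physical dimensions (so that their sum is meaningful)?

Yes

Reduce each to base SI dimensions:
  779 m²·s⁻¹·kg:  kg·m²·s⁻¹
  (561 J) × (714 μs):  [kg·m²·s⁻²] · [s] = kg·m²·s⁻¹
Both are kg·m²·s⁻¹, so they have the same dimensions and can be added.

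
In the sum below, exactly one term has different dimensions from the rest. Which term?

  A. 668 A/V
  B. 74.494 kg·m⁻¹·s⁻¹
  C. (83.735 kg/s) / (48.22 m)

Reduce each to base SI dimensions:
  A. A·V⁻¹ = A·(J·C⁻¹)⁻¹ = kg⁻¹·m⁻²·s³·A²
  B. kg·m⁻¹·s⁻¹
  C. [kg·s⁻¹] / [m] = kg·m⁻¹·s⁻¹
All reduce to kg·m⁻¹·s⁻¹ except A., which is kg⁻¹·m⁻²·s³·A².

A.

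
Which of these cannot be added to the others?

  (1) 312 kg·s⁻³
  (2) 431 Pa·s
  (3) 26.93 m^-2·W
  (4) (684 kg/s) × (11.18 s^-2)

Expand each in SI base units:
  (1) kg·s⁻³
  (2) Pa·s = N·m⁻²·s = kg·m⁻¹·s⁻¹
  (3) W·m⁻² = J·s⁻¹·m⁻² = kg·s⁻³
  (4) [kg·s⁻¹] · [s⁻²] = kg·s⁻³
All reduce to kg·s⁻³ except (2), which is kg·m⁻¹·s⁻¹.

(2)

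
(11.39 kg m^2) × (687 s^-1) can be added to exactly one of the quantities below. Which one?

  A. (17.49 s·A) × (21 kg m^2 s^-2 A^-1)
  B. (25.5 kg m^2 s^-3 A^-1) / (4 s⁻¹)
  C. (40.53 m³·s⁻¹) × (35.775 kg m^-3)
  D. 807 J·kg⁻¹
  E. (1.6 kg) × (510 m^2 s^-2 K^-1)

Reference: [kg·m²] · [s⁻¹] = kg·m²·s⁻¹.
Each option:
  A. [s·A] · [kg·m²·s⁻²·A⁻¹] = kg·m²·s⁻¹  ← same
  B. [kg·m²·s⁻³·A⁻¹] / [s⁻¹] = kg·m²·s⁻²·A⁻¹
  C. [m³·s⁻¹] · [kg·m⁻³] = kg·s⁻¹
  D. J·kg⁻¹ = N·m·kg⁻¹ = m²·s⁻²
  E. [kg] · [m²·s⁻²·K⁻¹] = kg·m²·s⁻²·K⁻¹
Only A. matches kg·m²·s⁻¹.

A.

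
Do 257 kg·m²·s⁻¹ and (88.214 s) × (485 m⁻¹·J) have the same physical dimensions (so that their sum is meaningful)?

No

Work out the base dimensions of each:
  257 kg·m²·s⁻¹:  kg·m²·s⁻¹
  (88.214 s) × (485 m⁻¹·J):  [s] · [kg·m·s⁻²] = kg·m·s⁻¹
kg·m²·s⁻¹ ≠ kg·m·s⁻¹, so they cannot be added.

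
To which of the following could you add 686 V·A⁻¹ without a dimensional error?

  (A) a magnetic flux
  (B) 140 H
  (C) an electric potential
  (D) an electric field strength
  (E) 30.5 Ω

(E)

Reference: V·A⁻¹ = J·C⁻¹·A⁻¹ = kg·m²·s⁻³·A⁻².
Each option:
  (A) [magnetic flux] = kg·m²·s⁻²·A⁻¹
  (B) H = V·s·A⁻¹ = kg·m²·s⁻²·A⁻²
  (C) [electric potential] = kg·m²·s⁻³·A⁻¹
  (D) [electric field strength] = kg·m·s⁻³·A⁻¹
  (E) Ω = V·A⁻¹ = kg·m²·s⁻³·A⁻²  ← same
Only (E) matches kg·m²·s⁻³·A⁻².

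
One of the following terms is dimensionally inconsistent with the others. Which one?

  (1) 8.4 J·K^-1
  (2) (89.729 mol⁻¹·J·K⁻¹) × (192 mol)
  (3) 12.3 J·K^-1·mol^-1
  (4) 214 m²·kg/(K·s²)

Expand each in SI base units:
  (1) J·K⁻¹ = N·m·K⁻¹ = kg·m²·s⁻²·K⁻¹
  (2) [kg·m²·s⁻²·K⁻¹·mol⁻¹] · [mol] = kg·m²·s⁻²·K⁻¹
  (3) J·mol⁻¹·K⁻¹ = N·m·mol⁻¹·K⁻¹ = kg·m²·s⁻²·K⁻¹·mol⁻¹
  (4) kg·m²·s⁻²·K⁻¹
All reduce to kg·m²·s⁻²·K⁻¹ except (3), which is kg·m²·s⁻²·K⁻¹·mol⁻¹.

(3)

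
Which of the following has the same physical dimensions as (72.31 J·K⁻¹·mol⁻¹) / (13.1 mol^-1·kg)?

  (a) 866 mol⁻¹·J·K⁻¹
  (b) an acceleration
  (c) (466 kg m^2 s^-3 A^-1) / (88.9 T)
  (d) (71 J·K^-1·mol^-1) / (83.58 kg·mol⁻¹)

(d)

Reference: [kg·m²·s⁻²·K⁻¹·mol⁻¹] / [kg·mol⁻¹] = m²·s⁻²·K⁻¹.
Each option:
  (a) J·mol⁻¹·K⁻¹ = N·m·mol⁻¹·K⁻¹ = kg·m²·s⁻²·K⁻¹·mol⁻¹
  (b) [acceleration] = m·s⁻²
  (c) [kg·m²·s⁻³·A⁻¹] / [kg·s⁻²·A⁻¹] = m²·s⁻¹
  (d) [kg·m²·s⁻²·K⁻¹·mol⁻¹] / [kg·mol⁻¹] = m²·s⁻²·K⁻¹  ← same
Only (d) matches m²·s⁻²·K⁻¹.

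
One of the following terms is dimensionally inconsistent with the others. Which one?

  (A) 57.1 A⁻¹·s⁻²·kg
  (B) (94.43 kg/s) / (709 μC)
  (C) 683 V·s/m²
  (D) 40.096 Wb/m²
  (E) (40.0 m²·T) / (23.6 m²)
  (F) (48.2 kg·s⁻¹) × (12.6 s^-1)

Dimensions:
  (A) kg·s⁻²·A⁻¹
  (B) [kg·s⁻¹] / [s·A] = kg·s⁻²·A⁻¹
  (C) V·s·m⁻² = J·C⁻¹·s·m⁻² = kg·s⁻²·A⁻¹
  (D) Wb·m⁻² = V·s·m⁻² = kg·s⁻²·A⁻¹
  (E) [kg·m²·s⁻²·A⁻¹] / [m²] = kg·s⁻²·A⁻¹
  (F) [kg·s⁻¹] · [s⁻¹] = kg·s⁻²
All reduce to kg·s⁻²·A⁻¹ except (F), which is kg·s⁻².

(F)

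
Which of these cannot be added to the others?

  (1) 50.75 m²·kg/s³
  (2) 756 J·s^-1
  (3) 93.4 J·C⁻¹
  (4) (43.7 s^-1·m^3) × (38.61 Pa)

(3)

Expand each in SI base units:
  (1) kg·m²·s⁻³
  (2) J·s⁻¹ = N·m·s⁻¹ = kg·m²·s⁻³
  (3) J·C⁻¹ = N·m·(s·A)⁻¹ = kg·m²·s⁻³·A⁻¹
  (4) [m³·s⁻¹] · [kg·m⁻¹·s⁻²] = kg·m²·s⁻³
All reduce to kg·m²·s⁻³ except (3), which is kg·m²·s⁻³·A⁻¹.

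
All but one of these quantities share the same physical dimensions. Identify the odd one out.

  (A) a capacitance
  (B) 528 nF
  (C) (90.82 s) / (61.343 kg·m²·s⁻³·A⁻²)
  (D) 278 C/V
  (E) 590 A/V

Expand each in SI base units:
  (A) [capacitance] = kg⁻¹·m⁻²·s⁴·A²
  (B) F = C·V⁻¹ = kg⁻¹·m⁻²·s⁴·A²
  (C) [s] / [kg·m²·s⁻³·A⁻²] = kg⁻¹·m⁻²·s⁴·A²
  (D) C·V⁻¹ = s·A·(J·C⁻¹)⁻¹ = kg⁻¹·m⁻²·s⁴·A²
  (E) A·V⁻¹ = A·(J·C⁻¹)⁻¹ = kg⁻¹·m⁻²·s³·A²
All reduce to kg⁻¹·m⁻²·s⁴·A² except (E), which is kg⁻¹·m⁻²·s³·A².

(E)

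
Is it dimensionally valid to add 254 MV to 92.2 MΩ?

No

Expand each in SI base units:
  254 MV:  V = J·C⁻¹ = kg·m²·s⁻³·A⁻¹
  92.2 MΩ:  Ω = V·A⁻¹ = kg·m²·s⁻³·A⁻²
kg·m²·s⁻³·A⁻¹ ≠ kg·m²·s⁻³·A⁻², so they cannot be added.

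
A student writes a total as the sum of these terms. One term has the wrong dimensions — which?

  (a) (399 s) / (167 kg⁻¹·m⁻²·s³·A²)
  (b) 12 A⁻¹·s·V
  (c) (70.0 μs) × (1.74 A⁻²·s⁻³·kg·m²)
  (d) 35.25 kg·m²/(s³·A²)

(d)

Dimensions:
  (a) [s] / [kg⁻¹·m⁻²·s³·A²] = kg·m²·s⁻²·A⁻²
  (b) V·s·A⁻¹ = J·C⁻¹·s·A⁻¹ = kg·m²·s⁻²·A⁻²
  (c) [s] · [kg·m²·s⁻³·A⁻²] = kg·m²·s⁻²·A⁻²
  (d) kg·m²·s⁻³·A⁻²
All reduce to kg·m²·s⁻²·A⁻² except (d), which is kg·m²·s⁻³·A⁻².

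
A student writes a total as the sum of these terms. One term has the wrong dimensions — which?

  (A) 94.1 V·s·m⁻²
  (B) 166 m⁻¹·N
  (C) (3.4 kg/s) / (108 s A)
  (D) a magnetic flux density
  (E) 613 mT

Reduce each to base SI dimensions:
  (A) V·s·m⁻² = J·C⁻¹·s·m⁻² = kg·s⁻²·A⁻¹
  (B) N·m⁻¹ = kg·m·s⁻²·m⁻¹ = kg·s⁻²
  (C) [kg·s⁻¹] / [s·A] = kg·s⁻²·A⁻¹
  (D) [magnetic flux density] = kg·s⁻²·A⁻¹
  (E) T = Wb·m⁻² = kg·s⁻²·A⁻¹
All reduce to kg·s⁻²·A⁻¹ except (B), which is kg·s⁻².

(B)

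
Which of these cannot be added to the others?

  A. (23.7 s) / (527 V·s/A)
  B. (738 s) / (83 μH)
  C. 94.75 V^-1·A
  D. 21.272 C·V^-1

Expand each in SI base units:
  A. [s] / [kg·m²·s⁻²·A⁻²] = kg⁻¹·m⁻²·s³·A²
  B. [s] / [kg·m²·s⁻²·A⁻²] = kg⁻¹·m⁻²·s³·A²
  C. A·V⁻¹ = A·(J·C⁻¹)⁻¹ = kg⁻¹·m⁻²·s³·A²
  D. C·V⁻¹ = s·A·(J·C⁻¹)⁻¹ = kg⁻¹·m⁻²·s⁴·A²
All reduce to kg⁻¹·m⁻²·s³·A² except D., which is kg⁻¹·m⁻²·s⁴·A².

D.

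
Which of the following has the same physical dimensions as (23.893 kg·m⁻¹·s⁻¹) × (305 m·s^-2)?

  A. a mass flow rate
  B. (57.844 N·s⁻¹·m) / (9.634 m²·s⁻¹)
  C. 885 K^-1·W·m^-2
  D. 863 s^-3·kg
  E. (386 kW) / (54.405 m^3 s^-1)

Reference: [kg·m⁻¹·s⁻¹] · [m·s⁻²] = kg·s⁻³.
Each option:
  A. [mass flow rate] = kg·s⁻¹
  B. [kg·m²·s⁻³] / [m²·s⁻¹] = kg·s⁻²
  C. W·m⁻²·K⁻¹ = J·s⁻¹·m⁻²·K⁻¹ = kg·s⁻³·K⁻¹
  D. kg·s⁻³  ← same
  E. [kg·m²·s⁻³] / [m³·s⁻¹] = kg·m⁻¹·s⁻²
Only D. matches kg·s⁻³.

D.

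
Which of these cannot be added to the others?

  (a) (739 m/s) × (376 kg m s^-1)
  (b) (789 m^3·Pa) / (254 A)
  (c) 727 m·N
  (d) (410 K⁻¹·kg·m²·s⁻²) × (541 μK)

Dimensions:
  (a) [m·s⁻¹] · [kg·m·s⁻¹] = kg·m²·s⁻²
  (b) [kg·m²·s⁻²] / [A] = kg·m²·s⁻²·A⁻¹
  (c) N·m = kg·m·s⁻²·m = kg·m²·s⁻²
  (d) [kg·m²·s⁻²·K⁻¹] · [K] = kg·m²·s⁻²
All reduce to kg·m²·s⁻² except (b), which is kg·m²·s⁻²·A⁻¹.

(b)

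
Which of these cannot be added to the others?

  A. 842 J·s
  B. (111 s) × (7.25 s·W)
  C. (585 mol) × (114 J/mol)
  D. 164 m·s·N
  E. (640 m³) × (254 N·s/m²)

Work out the base dimensions of each:
  A. J·s = N·m·s = kg·m²·s⁻¹
  B. [s] · [kg·m²·s⁻²] = kg·m²·s⁻¹
  C. [mol] · [kg·m²·s⁻²·mol⁻¹] = kg·m²·s⁻²
  D. N·m·s = kg·m·s⁻²·m·s = kg·m²·s⁻¹
  E. [m³] · [kg·m⁻¹·s⁻¹] = kg·m²·s⁻¹
All reduce to kg·m²·s⁻¹ except C., which is kg·m²·s⁻².

C.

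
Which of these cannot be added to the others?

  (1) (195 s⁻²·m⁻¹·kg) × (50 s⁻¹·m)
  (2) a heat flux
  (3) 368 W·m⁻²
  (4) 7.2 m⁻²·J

Work out the base dimensions of each:
  (1) [kg·m⁻¹·s⁻²] · [m·s⁻¹] = kg·s⁻³
  (2) [heat flux] = kg·s⁻³
  (3) W·m⁻² = J·s⁻¹·m⁻² = kg·s⁻³
  (4) J·m⁻² = N·m·m⁻² = kg·s⁻²
All reduce to kg·s⁻³ except (4), which is kg·s⁻².

(4)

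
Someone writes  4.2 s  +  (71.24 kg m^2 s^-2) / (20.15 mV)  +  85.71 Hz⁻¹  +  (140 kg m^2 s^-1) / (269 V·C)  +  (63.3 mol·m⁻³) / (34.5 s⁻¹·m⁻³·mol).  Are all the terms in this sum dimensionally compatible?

No

Dimensions:
  4.2 s:  s
  (71.24 kg m^2 s^-2) / (20.15 mV):  [kg·m²·s⁻²] / [kg·m²·s⁻³·A⁻¹] = s·A
  85.71 Hz⁻¹:  Hz⁻¹ = (s⁻¹)⁻¹ = s
  (140 kg m^2 s^-1) / (269 V·C):  [kg·m²·s⁻¹] / [kg·m²·s⁻²] = s
  (63.3 mol·m⁻³) / (34.5 s⁻¹·m⁻³·mol):  [m⁻³·mol] / [m⁻³·s⁻¹·mol] = s
The terms do not share a single dimension (s vs s·A).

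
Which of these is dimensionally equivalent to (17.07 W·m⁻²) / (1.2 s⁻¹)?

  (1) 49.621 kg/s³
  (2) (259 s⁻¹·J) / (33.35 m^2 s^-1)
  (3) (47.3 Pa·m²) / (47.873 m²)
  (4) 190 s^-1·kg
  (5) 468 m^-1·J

(2)

Reference: [kg·s⁻³] / [s⁻¹] = kg·s⁻².
Each option:
  (1) kg·s⁻³
  (2) [kg·m²·s⁻³] / [m²·s⁻¹] = kg·s⁻²  ← same
  (3) [kg·m·s⁻²] / [m²] = kg·m⁻¹·s⁻²
  (4) kg·s⁻¹
  (5) J·m⁻¹ = N·m·m⁻¹ = kg·m·s⁻²
Only (2) matches kg·s⁻².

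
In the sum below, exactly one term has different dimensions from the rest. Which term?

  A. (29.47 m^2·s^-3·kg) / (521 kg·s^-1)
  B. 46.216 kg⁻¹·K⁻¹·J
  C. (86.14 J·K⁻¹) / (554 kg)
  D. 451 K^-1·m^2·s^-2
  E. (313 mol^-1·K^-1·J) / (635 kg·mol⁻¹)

A.

In SI base units:
  A. [kg·m²·s⁻³] / [kg·s⁻¹] = m²·s⁻²
  B. J·kg⁻¹·K⁻¹ = N·m·kg⁻¹·K⁻¹ = m²·s⁻²·K⁻¹
  C. [kg·m²·s⁻²·K⁻¹] / [kg] = m²·s⁻²·K⁻¹
  D. m²·s⁻²·K⁻¹
  E. [kg·m²·s⁻²·K⁻¹·mol⁻¹] / [kg·mol⁻¹] = m²·s⁻²·K⁻¹
All reduce to m²·s⁻²·K⁻¹ except A., which is m²·s⁻².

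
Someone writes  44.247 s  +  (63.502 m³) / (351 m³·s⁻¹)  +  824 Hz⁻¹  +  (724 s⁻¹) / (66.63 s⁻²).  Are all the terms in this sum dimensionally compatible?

Yes

Dimensions:
  44.247 s:  s
  (63.502 m³) / (351 m³·s⁻¹):  [m³] / [m³·s⁻¹] = s
  824 Hz⁻¹:  Hz⁻¹ = (s⁻¹)⁻¹ = s
  (724 s⁻¹) / (66.63 s⁻²):  [s⁻¹] / [s⁻²] = s
Every term reduces to s.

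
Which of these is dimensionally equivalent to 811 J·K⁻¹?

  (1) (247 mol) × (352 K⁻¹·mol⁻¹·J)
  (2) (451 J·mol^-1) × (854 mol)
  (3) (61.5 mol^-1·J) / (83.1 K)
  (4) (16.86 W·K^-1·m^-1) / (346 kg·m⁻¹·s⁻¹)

(1)

Reference: J·K⁻¹ = N·m·K⁻¹ = kg·m²·s⁻²·K⁻¹.
Each option:
  (1) [mol] · [kg·m²·s⁻²·K⁻¹·mol⁻¹] = kg·m²·s⁻²·K⁻¹  ← same
  (2) [kg·m²·s⁻²·mol⁻¹] · [mol] = kg·m²·s⁻²
  (3) [kg·m²·s⁻²·mol⁻¹] / [K] = kg·m²·s⁻²·K⁻¹·mol⁻¹
  (4) [kg·m·s⁻³·K⁻¹] / [kg·m⁻¹·s⁻¹] = m²·s⁻²·K⁻¹
Only (1) matches kg·m²·s⁻²·K⁻¹.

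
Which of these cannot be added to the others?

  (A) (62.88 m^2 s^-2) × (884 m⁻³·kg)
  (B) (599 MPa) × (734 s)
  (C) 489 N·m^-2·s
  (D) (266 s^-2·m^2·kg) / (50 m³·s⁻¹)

(A)

Expand each in SI base units:
  (A) [m²·s⁻²] · [kg·m⁻³] = kg·m⁻¹·s⁻²
  (B) [kg·m⁻¹·s⁻²] · [s] = kg·m⁻¹·s⁻¹
  (C) N·s·m⁻² = kg·m·s⁻²·s·m⁻² = kg·m⁻¹·s⁻¹
  (D) [kg·m²·s⁻²] / [m³·s⁻¹] = kg·m⁻¹·s⁻¹
All reduce to kg·m⁻¹·s⁻¹ except (A), which is kg·m⁻¹·s⁻².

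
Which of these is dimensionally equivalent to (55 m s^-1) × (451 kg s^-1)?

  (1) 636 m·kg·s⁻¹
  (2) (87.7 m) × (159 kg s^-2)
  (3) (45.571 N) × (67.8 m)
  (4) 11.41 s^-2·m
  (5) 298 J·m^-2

(2)

Reference: [m·s⁻¹] · [kg·s⁻¹] = kg·m·s⁻².
Each option:
  (1) kg·m·s⁻¹
  (2) [m] · [kg·s⁻²] = kg·m·s⁻²  ← same
  (3) [kg·m·s⁻²] · [m] = kg·m²·s⁻²
  (4) m·s⁻²
  (5) J·m⁻² = N·m·m⁻² = kg·s⁻²
Only (2) matches kg·m·s⁻².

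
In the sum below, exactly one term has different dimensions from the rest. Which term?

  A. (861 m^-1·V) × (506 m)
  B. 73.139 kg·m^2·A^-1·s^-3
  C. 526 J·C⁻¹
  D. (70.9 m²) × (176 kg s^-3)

D.

Dimensions:
  A. [kg·m·s⁻³·A⁻¹] · [m] = kg·m²·s⁻³·A⁻¹
  B. kg·m²·s⁻³·A⁻¹
  C. J·C⁻¹ = N·m·(s·A)⁻¹ = kg·m²·s⁻³·A⁻¹
  D. [m²] · [kg·s⁻³] = kg·m²·s⁻³
All reduce to kg·m²·s⁻³·A⁻¹ except D., which is kg·m²·s⁻³.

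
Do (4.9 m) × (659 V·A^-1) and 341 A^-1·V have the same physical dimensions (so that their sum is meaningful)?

No

Work out the base dimensions of each:
  (4.9 m) × (659 V·A^-1):  [m] · [kg·m²·s⁻³·A⁻²] = kg·m³·s⁻³·A⁻²
  341 A^-1·V:  V·A⁻¹ = J·C⁻¹·A⁻¹ = kg·m²·s⁻³·A⁻²
kg·m³·s⁻³·A⁻² ≠ kg·m²·s⁻³·A⁻², so they cannot be added.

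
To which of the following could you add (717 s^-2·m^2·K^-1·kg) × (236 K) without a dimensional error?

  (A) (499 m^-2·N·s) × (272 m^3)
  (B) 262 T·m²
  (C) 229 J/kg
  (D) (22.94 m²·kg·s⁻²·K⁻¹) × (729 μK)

(D)

Reference: [kg·m²·s⁻²·K⁻¹] · [K] = kg·m²·s⁻².
Each option:
  (A) [kg·m⁻¹·s⁻¹] · [m³] = kg·m²·s⁻¹
  (B) T·m² = Wb·m⁻²·m² = kg·m²·s⁻²·A⁻¹
  (C) J·kg⁻¹ = N·m·kg⁻¹ = m²·s⁻²
  (D) [kg·m²·s⁻²·K⁻¹] · [K] = kg·m²·s⁻²  ← same
Only (D) matches kg·m²·s⁻².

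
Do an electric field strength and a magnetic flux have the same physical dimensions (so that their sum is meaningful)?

No

Work out the base dimensions of each:
  an electric field strength:  [electric field strength] = kg·m·s⁻³·A⁻¹
  a magnetic flux:  [magnetic flux] = kg·m²·s⁻²·A⁻¹
kg·m·s⁻³·A⁻¹ ≠ kg·m²·s⁻²·A⁻¹, so they cannot be added.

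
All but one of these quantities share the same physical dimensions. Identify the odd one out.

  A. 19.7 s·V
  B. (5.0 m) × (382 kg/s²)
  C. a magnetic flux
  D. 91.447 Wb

Expand each in SI base units:
  A. V·s = J·C⁻¹·s = kg·m²·s⁻²·A⁻¹
  B. [m] · [kg·s⁻²] = kg·m·s⁻²
  C. [magnetic flux] = kg·m²·s⁻²·A⁻¹
  D. Wb = V·s = kg·m²·s⁻²·A⁻¹
All reduce to kg·m²·s⁻²·A⁻¹ except B., which is kg·m·s⁻².

B.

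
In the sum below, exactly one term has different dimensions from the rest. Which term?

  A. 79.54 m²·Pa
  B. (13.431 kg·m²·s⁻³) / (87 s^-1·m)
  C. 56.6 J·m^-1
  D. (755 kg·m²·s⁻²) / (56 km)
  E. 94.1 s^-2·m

E.

Work out the base dimensions of each:
  A. Pa·m² = N·m⁻²·m² = kg·m·s⁻²
  B. [kg·m²·s⁻³] / [m·s⁻¹] = kg·m·s⁻²
  C. J·m⁻¹ = N·m·m⁻¹ = kg·m·s⁻²
  D. [kg·m²·s⁻²] / [m] = kg·m·s⁻²
  E. m·s⁻²
All reduce to kg·m·s⁻² except E., which is m·s⁻².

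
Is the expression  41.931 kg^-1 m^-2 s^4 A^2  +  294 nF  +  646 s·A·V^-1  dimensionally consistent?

Yes

Work out the base dimensions of each:
  41.931 kg^-1 m^-2 s^4 A^2:  kg⁻¹·m⁻²·s⁴·A²
  294 nF:  F = C·V⁻¹ = kg⁻¹·m⁻²·s⁴·A²
  646 s·A·V^-1:  A·s·V⁻¹ = A·s·(J·C⁻¹)⁻¹ = kg⁻¹·m⁻²·s⁴·A²
Every term reduces to kg⁻¹·m⁻²·s⁴·A².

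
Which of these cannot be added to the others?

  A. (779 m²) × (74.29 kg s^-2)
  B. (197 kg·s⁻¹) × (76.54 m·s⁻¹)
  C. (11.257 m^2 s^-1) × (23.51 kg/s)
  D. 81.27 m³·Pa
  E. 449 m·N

Work out the base dimensions of each:
  A. [m²] · [kg·s⁻²] = kg·m²·s⁻²
  B. [kg·s⁻¹] · [m·s⁻¹] = kg·m·s⁻²
  C. [m²·s⁻¹] · [kg·s⁻¹] = kg·m²·s⁻²
  D. Pa·m³ = N·m⁻²·m³ = kg·m²·s⁻²
  E. N·m = kg·m·s⁻²·m = kg·m²·s⁻²
All reduce to kg·m²·s⁻² except B., which is kg·m·s⁻².

B.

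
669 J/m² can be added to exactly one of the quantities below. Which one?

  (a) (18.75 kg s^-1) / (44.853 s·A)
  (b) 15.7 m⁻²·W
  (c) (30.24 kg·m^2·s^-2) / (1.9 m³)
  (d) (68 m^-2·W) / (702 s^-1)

Reference: J·m⁻² = N·m·m⁻² = kg·s⁻².
Each option:
  (a) [kg·s⁻¹] / [s·A] = kg·s⁻²·A⁻¹
  (b) W·m⁻² = J·s⁻¹·m⁻² = kg·s⁻³
  (c) [kg·m²·s⁻²] / [m³] = kg·m⁻¹·s⁻²
  (d) [kg·s⁻³] / [s⁻¹] = kg·s⁻²  ← same
Only (d) matches kg·s⁻².

(d)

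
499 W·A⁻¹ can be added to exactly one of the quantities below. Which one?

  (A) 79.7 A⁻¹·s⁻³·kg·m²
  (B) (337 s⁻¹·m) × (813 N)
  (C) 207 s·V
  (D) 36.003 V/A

(A)

Reference: W·A⁻¹ = J·s⁻¹·A⁻¹ = kg·m²·s⁻³·A⁻¹.
Each option:
  (A) kg·m²·s⁻³·A⁻¹  ← same
  (B) [m·s⁻¹] · [kg·m·s⁻²] = kg·m²·s⁻³
  (C) V·s = J·C⁻¹·s = kg·m²·s⁻²·A⁻¹
  (D) V·A⁻¹ = J·C⁻¹·A⁻¹ = kg·m²·s⁻³·A⁻²
Only (A) matches kg·m²·s⁻³·A⁻¹.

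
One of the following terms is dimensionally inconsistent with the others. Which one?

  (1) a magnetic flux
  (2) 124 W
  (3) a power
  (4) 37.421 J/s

(1)

In SI base units:
  (1) [magnetic flux] = kg·m²·s⁻²·A⁻¹
  (2) W = J·s⁻¹ = kg·m²·s⁻³
  (3) [power] = kg·m²·s⁻³
  (4) J·s⁻¹ = N·m·s⁻¹ = kg·m²·s⁻³
All reduce to kg·m²·s⁻³ except (1), which is kg·m²·s⁻²·A⁻¹.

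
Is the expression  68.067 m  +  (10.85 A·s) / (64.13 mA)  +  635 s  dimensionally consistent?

No

Reduce each to base SI dimensions:
  68.067 m:  m
  (10.85 A·s) / (64.13 mA):  [s·A] / [A] = s
  635 s:  s
The terms do not share a single dimension (m vs s).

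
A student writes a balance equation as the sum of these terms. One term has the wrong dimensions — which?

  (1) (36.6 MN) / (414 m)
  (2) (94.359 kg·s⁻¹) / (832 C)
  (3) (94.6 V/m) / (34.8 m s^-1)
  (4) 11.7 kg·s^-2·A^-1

Expand each in SI base units:
  (1) [kg·m·s⁻²] / [m] = kg·s⁻²
  (2) [kg·s⁻¹] / [s·A] = kg·s⁻²·A⁻¹
  (3) [kg·m·s⁻³·A⁻¹] / [m·s⁻¹] = kg·s⁻²·A⁻¹
  (4) kg·s⁻²·A⁻¹
All reduce to kg·s⁻²·A⁻¹ except (1), which is kg·s⁻².

(1)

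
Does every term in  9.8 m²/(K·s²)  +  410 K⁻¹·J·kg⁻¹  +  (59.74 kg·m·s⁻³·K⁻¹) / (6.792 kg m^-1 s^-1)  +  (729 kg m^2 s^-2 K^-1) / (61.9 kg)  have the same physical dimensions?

Yes

Reduce each to base SI dimensions:
  9.8 m²/(K·s²):  m²·s⁻²·K⁻¹
  410 K⁻¹·J·kg⁻¹:  J·kg⁻¹·K⁻¹ = N·m·kg⁻¹·K⁻¹ = m²·s⁻²·K⁻¹
  (59.74 kg·m·s⁻³·K⁻¹) / (6.792 kg m^-1 s^-1):  [kg·m·s⁻³·K⁻¹] / [kg·m⁻¹·s⁻¹] = m²·s⁻²·K⁻¹
  (729 kg m^2 s^-2 K^-1) / (61.9 kg):  [kg·m²·s⁻²·K⁻¹] / [kg] = m²·s⁻²·K⁻¹
Every term reduces to m²·s⁻²·K⁻¹.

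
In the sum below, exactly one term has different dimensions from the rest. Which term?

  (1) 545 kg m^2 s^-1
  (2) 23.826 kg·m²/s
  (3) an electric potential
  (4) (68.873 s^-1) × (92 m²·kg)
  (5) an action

In SI base units:
  (1) kg·m²·s⁻¹
  (2) kg·m²·s⁻¹
  (3) [electric potential] = kg·m²·s⁻³·A⁻¹
  (4) [s⁻¹] · [kg·m²] = kg·m²·s⁻¹
  (5) [action] = kg·m²·s⁻¹
All reduce to kg·m²·s⁻¹ except (3), which is kg·m²·s⁻³·A⁻¹.

(3)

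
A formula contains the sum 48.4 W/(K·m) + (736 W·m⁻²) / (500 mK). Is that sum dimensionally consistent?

No

Work out the base dimensions of each:
  48.4 W/(K·m):  W·m⁻¹·K⁻¹ = J·s⁻¹·m⁻¹·K⁻¹ = kg·m·s⁻³·K⁻¹
  (736 W·m⁻²) / (500 mK):  [kg·s⁻³] / [K] = kg·s⁻³·K⁻¹
kg·m·s⁻³·K⁻¹ ≠ kg·s⁻³·K⁻¹, so they cannot be added.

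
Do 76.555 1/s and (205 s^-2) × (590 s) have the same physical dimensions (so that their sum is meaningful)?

Yes

In SI base units:
  76.555 1/s:  s⁻¹
  (205 s^-2) × (590 s):  [s⁻²] · [s] = s⁻¹
Both are s⁻¹, so they have the same dimensions and can be added.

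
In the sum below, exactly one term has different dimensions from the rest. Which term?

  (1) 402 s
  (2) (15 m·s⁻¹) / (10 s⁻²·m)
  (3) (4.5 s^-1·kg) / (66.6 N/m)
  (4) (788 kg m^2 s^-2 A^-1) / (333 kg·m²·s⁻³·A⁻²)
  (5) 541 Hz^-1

(4)

Work out the base dimensions of each:
  (1) s
  (2) [m·s⁻¹] / [m·s⁻²] = s
  (3) [kg·s⁻¹] / [kg·s⁻²] = s
  (4) [kg·m²·s⁻²·A⁻¹] / [kg·m²·s⁻³·A⁻²] = s·A
  (5) Hz⁻¹ = (s⁻¹)⁻¹ = s
All reduce to s except (4), which is s·A.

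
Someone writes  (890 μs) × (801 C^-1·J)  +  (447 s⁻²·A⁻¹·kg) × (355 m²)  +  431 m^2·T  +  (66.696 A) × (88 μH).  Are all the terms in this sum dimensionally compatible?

Dimensions:
  (890 μs) × (801 C^-1·J):  [s] · [kg·m²·s⁻³·A⁻¹] = kg·m²·s⁻²·A⁻¹
  (447 s⁻²·A⁻¹·kg) × (355 m²):  [kg·s⁻²·A⁻¹] · [m²] = kg·m²·s⁻²·A⁻¹
  431 m^2·T:  T·m² = Wb·m⁻²·m² = kg·m²·s⁻²·A⁻¹
  (66.696 A) × (88 μH):  [A] · [kg·m²·s⁻²·A⁻²] = kg·m²·s⁻²·A⁻¹
Every term reduces to kg·m²·s⁻²·A⁻¹.

Yes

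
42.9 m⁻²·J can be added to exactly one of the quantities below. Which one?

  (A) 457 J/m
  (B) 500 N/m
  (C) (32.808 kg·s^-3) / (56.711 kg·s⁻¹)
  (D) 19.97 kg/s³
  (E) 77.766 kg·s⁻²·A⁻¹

(B)

Reference: J·m⁻² = N·m·m⁻² = kg·s⁻².
Each option:
  (A) J·m⁻¹ = N·m·m⁻¹ = kg·m·s⁻²
  (B) N·m⁻¹ = kg·m·s⁻²·m⁻¹ = kg·s⁻²  ← same
  (C) [kg·s⁻³] / [kg·s⁻¹] = s⁻²
  (D) kg·s⁻³
  (E) kg·s⁻²·A⁻¹
Only (B) matches kg·s⁻².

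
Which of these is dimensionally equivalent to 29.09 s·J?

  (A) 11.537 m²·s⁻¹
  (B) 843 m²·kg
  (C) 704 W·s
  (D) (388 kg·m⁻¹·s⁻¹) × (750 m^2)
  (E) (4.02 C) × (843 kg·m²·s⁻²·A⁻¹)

Reference: J·s = N·m·s = kg·m²·s⁻¹.
Each option:
  (A) m²·s⁻¹
  (B) kg·m²
  (C) W·s = J·s⁻¹·s = kg·m²·s⁻²
  (D) [kg·m⁻¹·s⁻¹] · [m²] = kg·m·s⁻¹
  (E) [s·A] · [kg·m²·s⁻²·A⁻¹] = kg·m²·s⁻¹  ← same
Only (E) matches kg·m²·s⁻¹.

(E)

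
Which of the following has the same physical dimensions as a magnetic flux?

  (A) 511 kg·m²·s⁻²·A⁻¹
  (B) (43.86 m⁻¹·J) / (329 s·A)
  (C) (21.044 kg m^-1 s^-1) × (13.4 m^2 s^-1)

(A)

Reference: [magnetic flux] = kg·m²·s⁻²·A⁻¹.
Each option:
  (A) kg·m²·s⁻²·A⁻¹  ← same
  (B) [kg·m·s⁻²] / [s·A] = kg·m·s⁻³·A⁻¹
  (C) [kg·m⁻¹·s⁻¹] · [m²·s⁻¹] = kg·m·s⁻²
Only (A) matches kg·m²·s⁻²·A⁻¹.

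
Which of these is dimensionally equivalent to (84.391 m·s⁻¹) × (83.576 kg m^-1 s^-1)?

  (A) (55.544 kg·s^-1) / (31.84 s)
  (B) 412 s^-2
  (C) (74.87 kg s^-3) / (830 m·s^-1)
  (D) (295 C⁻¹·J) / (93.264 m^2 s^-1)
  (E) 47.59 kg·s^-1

Reference: [m·s⁻¹] · [kg·m⁻¹·s⁻¹] = kg·s⁻².
Each option:
  (A) [kg·s⁻¹] / [s] = kg·s⁻²  ← same
  (B) s⁻²
  (C) [kg·s⁻³] / [m·s⁻¹] = kg·m⁻¹·s⁻²
  (D) [kg·m²·s⁻³·A⁻¹] / [m²·s⁻¹] = kg·s⁻²·A⁻¹
  (E) kg·s⁻¹
Only (A) matches kg·s⁻².

(A)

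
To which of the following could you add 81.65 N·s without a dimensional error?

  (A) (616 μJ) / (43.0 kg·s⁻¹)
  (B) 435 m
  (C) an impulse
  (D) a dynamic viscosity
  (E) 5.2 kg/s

(C)

Reference: N·s = kg·m·s⁻²·s = kg·m·s⁻¹.
Each option:
  (A) [kg·m²·s⁻²] / [kg·s⁻¹] = m²·s⁻¹
  (B) m
  (C) [impulse] = kg·m·s⁻¹  ← same
  (D) [dynamic viscosity] = kg·m⁻¹·s⁻¹
  (E) kg·s⁻¹
Only (C) matches kg·m·s⁻¹.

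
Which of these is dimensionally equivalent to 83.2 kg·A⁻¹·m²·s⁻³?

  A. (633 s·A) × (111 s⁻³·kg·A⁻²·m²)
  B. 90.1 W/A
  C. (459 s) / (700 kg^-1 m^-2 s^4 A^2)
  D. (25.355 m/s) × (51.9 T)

B.

Reference: kg·m²·s⁻³·A⁻¹.
Each option:
  A. [s·A] · [kg·m²·s⁻³·A⁻²] = kg·m²·s⁻²·A⁻¹
  B. W·A⁻¹ = J·s⁻¹·A⁻¹ = kg·m²·s⁻³·A⁻¹  ← same
  C. [s] / [kg⁻¹·m⁻²·s⁴·A²] = kg·m²·s⁻³·A⁻²
  D. [m·s⁻¹] · [kg·s⁻²·A⁻¹] = kg·m·s⁻³·A⁻¹
Only B. matches kg·m²·s⁻³·A⁻¹.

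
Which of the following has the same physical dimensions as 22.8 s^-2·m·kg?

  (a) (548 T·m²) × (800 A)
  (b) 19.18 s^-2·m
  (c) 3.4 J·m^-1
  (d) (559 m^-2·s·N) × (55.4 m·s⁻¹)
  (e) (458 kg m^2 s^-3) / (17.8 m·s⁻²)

Reference: kg·m·s⁻².
Each option:
  (a) [kg·m²·s⁻²·A⁻¹] · [A] = kg·m²·s⁻²
  (b) m·s⁻²
  (c) J·m⁻¹ = N·m·m⁻¹ = kg·m·s⁻²  ← same
  (d) [kg·m⁻¹·s⁻¹] · [m·s⁻¹] = kg·s⁻²
  (e) [kg·m²·s⁻³] / [m·s⁻²] = kg·m·s⁻¹
Only (c) matches kg·m·s⁻².

(c)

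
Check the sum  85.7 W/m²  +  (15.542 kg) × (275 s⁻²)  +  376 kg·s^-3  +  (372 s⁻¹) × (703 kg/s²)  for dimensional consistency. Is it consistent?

No

Expand each in SI base units:
  85.7 W/m²:  W·m⁻² = J·s⁻¹·m⁻² = kg·s⁻³
  (15.542 kg) × (275 s⁻²):  [kg] · [s⁻²] = kg·s⁻²
  376 kg·s^-3:  kg·s⁻³
  (372 s⁻¹) × (703 kg/s²):  [s⁻¹] · [kg·s⁻²] = kg·s⁻³
The terms do not share a single dimension (kg·s⁻² vs kg·s⁻³).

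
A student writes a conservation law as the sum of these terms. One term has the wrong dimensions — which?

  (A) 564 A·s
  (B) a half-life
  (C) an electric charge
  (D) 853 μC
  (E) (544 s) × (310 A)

(B)

Reduce each to base SI dimensions:
  (A) A·s = s·A
  (B) [half-life] = s
  (C) [electric charge] = s·A
  (D) C = s·A
  (E) [s] · [A] = s·A
All reduce to s·A except (B), which is s.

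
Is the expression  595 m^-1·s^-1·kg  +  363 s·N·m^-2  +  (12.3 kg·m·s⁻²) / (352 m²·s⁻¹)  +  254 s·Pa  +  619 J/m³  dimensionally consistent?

In SI base units:
  595 m^-1·s^-1·kg:  kg·m⁻¹·s⁻¹
  363 s·N·m^-2:  N·s·m⁻² = kg·m·s⁻²·s·m⁻² = kg·m⁻¹·s⁻¹
  (12.3 kg·m·s⁻²) / (352 m²·s⁻¹):  [kg·m·s⁻²] / [m²·s⁻¹] = kg·m⁻¹·s⁻¹
  254 s·Pa:  Pa·s = N·m⁻²·s = kg·m⁻¹·s⁻¹
  619 J/m³:  J·m⁻³ = N·m·m⁻³ = kg·m⁻¹·s⁻²
The terms do not share a single dimension (kg·m⁻¹·s⁻² vs kg·m⁻¹·s⁻¹).

No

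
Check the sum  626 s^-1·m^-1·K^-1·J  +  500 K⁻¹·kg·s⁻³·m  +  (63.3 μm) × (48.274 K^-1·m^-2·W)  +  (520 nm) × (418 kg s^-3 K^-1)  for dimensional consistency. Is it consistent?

In SI base units:
  626 s^-1·m^-1·K^-1·J:  J·s⁻¹·m⁻¹·K⁻¹ = N·m·s⁻¹·m⁻¹·K⁻¹ = kg·m·s⁻³·K⁻¹
  500 K⁻¹·kg·s⁻³·m:  kg·m·s⁻³·K⁻¹
  (63.3 μm) × (48.274 K^-1·m^-2·W):  [m] · [kg·s⁻³·K⁻¹] = kg·m·s⁻³·K⁻¹
  (520 nm) × (418 kg s^-3 K^-1):  [m] · [kg·s⁻³·K⁻¹] = kg·m·s⁻³·K⁻¹
Every term reduces to kg·m·s⁻³·K⁻¹.

Yes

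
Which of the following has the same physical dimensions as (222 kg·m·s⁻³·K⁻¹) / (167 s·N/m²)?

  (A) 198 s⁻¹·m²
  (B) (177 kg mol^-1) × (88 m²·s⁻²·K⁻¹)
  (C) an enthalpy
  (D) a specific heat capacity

Reference: [kg·m·s⁻³·K⁻¹] / [kg·m⁻¹·s⁻¹] = m²·s⁻²·K⁻¹.
Each option:
  (A) m²·s⁻¹
  (B) [kg·mol⁻¹] · [m²·s⁻²·K⁻¹] = kg·m²·s⁻²·K⁻¹·mol⁻¹
  (C) [enthalpy] = kg·m²·s⁻²
  (D) [specific heat capacity] = m²·s⁻²·K⁻¹  ← same
Only (D) matches m²·s⁻²·K⁻¹.

(D)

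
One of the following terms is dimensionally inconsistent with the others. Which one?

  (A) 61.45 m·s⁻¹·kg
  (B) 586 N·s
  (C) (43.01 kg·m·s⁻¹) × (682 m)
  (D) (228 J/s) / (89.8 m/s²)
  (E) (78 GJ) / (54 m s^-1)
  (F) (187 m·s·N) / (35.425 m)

(C)

Work out the base dimensions of each:
  (A) kg·m·s⁻¹
  (B) N·s = kg·m·s⁻²·s = kg·m·s⁻¹
  (C) [kg·m·s⁻¹] · [m] = kg·m²·s⁻¹
  (D) [kg·m²·s⁻³] / [m·s⁻²] = kg·m·s⁻¹
  (E) [kg·m²·s⁻²] / [m·s⁻¹] = kg·m·s⁻¹
  (F) [kg·m²·s⁻¹] / [m] = kg·m·s⁻¹
All reduce to kg·m·s⁻¹ except (C), which is kg·m²·s⁻¹.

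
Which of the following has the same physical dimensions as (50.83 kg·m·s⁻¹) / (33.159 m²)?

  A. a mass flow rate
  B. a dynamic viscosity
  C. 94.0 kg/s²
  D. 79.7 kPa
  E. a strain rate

Reference: [kg·m·s⁻¹] / [m²] = kg·m⁻¹·s⁻¹.
Each option:
  A. [mass flow rate] = kg·s⁻¹
  B. [dynamic viscosity] = kg·m⁻¹·s⁻¹  ← same
  C. kg·s⁻²
  D. Pa = N·m⁻² = kg·m⁻¹·s⁻²
  E. [strain rate] = s⁻¹
Only B. matches kg·m⁻¹·s⁻¹.

B.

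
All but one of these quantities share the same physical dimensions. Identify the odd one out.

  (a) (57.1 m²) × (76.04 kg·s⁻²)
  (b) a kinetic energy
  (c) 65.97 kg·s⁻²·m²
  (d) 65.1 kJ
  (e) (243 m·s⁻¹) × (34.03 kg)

Work out the base dimensions of each:
  (a) [m²] · [kg·s⁻²] = kg·m²·s⁻²
  (b) [kinetic energy] = kg·m²·s⁻²
  (c) kg·m²·s⁻²
  (d) J = N·m = kg·m²·s⁻²
  (e) [m·s⁻¹] · [kg] = kg·m·s⁻¹
All reduce to kg·m²·s⁻² except (e), which is kg·m·s⁻¹.

(e)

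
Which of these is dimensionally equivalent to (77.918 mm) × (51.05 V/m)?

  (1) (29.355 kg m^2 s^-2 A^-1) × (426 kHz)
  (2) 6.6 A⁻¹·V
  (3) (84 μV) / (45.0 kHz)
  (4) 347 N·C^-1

(1)

Reference: [m] · [kg·m·s⁻³·A⁻¹] = kg·m²·s⁻³·A⁻¹.
Each option:
  (1) [kg·m²·s⁻²·A⁻¹] · [s⁻¹] = kg·m²·s⁻³·A⁻¹  ← same
  (2) V·A⁻¹ = J·C⁻¹·A⁻¹ = kg·m²·s⁻³·A⁻²
  (3) [kg·m²·s⁻³·A⁻¹] / [s⁻¹] = kg·m²·s⁻²·A⁻¹
  (4) N·C⁻¹ = kg·m·s⁻²·(s·A)⁻¹ = kg·m·s⁻³·A⁻¹
Only (1) matches kg·m²·s⁻³·A⁻¹.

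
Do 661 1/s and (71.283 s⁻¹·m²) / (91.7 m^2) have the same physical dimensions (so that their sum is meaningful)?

Work out the base dimensions of each:
  661 1/s:  s⁻¹
  (71.283 s⁻¹·m²) / (91.7 m^2):  [m²·s⁻¹] / [m²] = s⁻¹
Both are s⁻¹, so they have the same dimensions and can be added.

Yes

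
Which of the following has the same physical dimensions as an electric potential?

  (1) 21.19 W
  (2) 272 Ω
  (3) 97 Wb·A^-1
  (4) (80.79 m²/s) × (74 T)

(4)

Reference: [electric potential] = kg·m²·s⁻³·A⁻¹.
Each option:
  (1) W = J·s⁻¹ = kg·m²·s⁻³
  (2) Ω = V·A⁻¹ = kg·m²·s⁻³·A⁻²
  (3) Wb·A⁻¹ = V·s·A⁻¹ = kg·m²·s⁻²·A⁻²
  (4) [m²·s⁻¹] · [kg·s⁻²·A⁻¹] = kg·m²·s⁻³·A⁻¹  ← same
Only (4) matches kg·m²·s⁻³·A⁻¹.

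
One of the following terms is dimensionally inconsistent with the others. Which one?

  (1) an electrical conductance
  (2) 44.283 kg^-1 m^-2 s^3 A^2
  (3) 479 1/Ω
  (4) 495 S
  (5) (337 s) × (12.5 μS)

Dimensions:
  (1) [electrical conductance] = kg⁻¹·m⁻²·s³·A²
  (2) kg⁻¹·m⁻²·s³·A²
  (3) Ω⁻¹ = (V·A⁻¹)⁻¹ = kg⁻¹·m⁻²·s³·A²
  (4) S = Ω⁻¹ = kg⁻¹·m⁻²·s³·A²
  (5) [s] · [kg⁻¹·m⁻²·s³·A²] = kg⁻¹·m⁻²·s⁴·A²
All reduce to kg⁻¹·m⁻²·s³·A² except (5), which is kg⁻¹·m⁻²·s⁴·A².

(5)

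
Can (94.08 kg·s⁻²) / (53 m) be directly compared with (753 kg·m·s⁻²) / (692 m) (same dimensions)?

No

In SI base units:
  (94.08 kg·s⁻²) / (53 m):  [kg·s⁻²] / [m] = kg·m⁻¹·s⁻²
  (753 kg·m·s⁻²) / (692 m):  [kg·m·s⁻²] / [m] = kg·s⁻²
kg·m⁻¹·s⁻² ≠ kg·s⁻², so they cannot be added.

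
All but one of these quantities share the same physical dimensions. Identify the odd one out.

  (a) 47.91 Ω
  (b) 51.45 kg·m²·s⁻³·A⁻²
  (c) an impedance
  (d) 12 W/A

(d)

Expand each in SI base units:
  (a) Ω = V·A⁻¹ = kg·m²·s⁻³·A⁻²
  (b) kg·m²·s⁻³·A⁻²
  (c) [impedance] = kg·m²·s⁻³·A⁻²
  (d) W·A⁻¹ = J·s⁻¹·A⁻¹ = kg·m²·s⁻³·A⁻¹
All reduce to kg·m²·s⁻³·A⁻² except (d), which is kg·m²·s⁻³·A⁻¹.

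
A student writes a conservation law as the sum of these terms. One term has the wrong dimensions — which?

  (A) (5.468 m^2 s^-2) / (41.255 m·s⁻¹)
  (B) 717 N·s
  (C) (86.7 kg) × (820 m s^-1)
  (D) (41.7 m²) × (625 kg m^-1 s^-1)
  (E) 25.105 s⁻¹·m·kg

Expand each in SI base units:
  (A) [m²·s⁻²] / [m·s⁻¹] = m·s⁻¹
  (B) N·s = kg·m·s⁻²·s = kg·m·s⁻¹
  (C) [kg] · [m·s⁻¹] = kg·m·s⁻¹
  (D) [m²] · [kg·m⁻¹·s⁻¹] = kg·m·s⁻¹
  (E) kg·m·s⁻¹
All reduce to kg·m·s⁻¹ except (A), which is m·s⁻¹.

(A)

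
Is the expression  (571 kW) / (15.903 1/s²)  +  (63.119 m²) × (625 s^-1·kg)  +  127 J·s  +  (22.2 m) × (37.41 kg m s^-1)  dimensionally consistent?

Yes

Work out the base dimensions of each:
  (571 kW) / (15.903 1/s²):  [kg·m²·s⁻³] / [s⁻²] = kg·m²·s⁻¹
  (63.119 m²) × (625 s^-1·kg):  [m²] · [kg·s⁻¹] = kg·m²·s⁻¹
  127 J·s:  J·s = N·m·s = kg·m²·s⁻¹
  (22.2 m) × (37.41 kg m s^-1):  [m] · [kg·m·s⁻¹] = kg·m²·s⁻¹
Every term reduces to kg·m²·s⁻¹.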